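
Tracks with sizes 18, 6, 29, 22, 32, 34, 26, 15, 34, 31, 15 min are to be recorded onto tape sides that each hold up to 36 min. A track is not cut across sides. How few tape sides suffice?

9

Total = 34 + 34 + 32 + 31 + 29 + 26 + 22 + 18 + 15 + 15 + 6 = 262 min.
Lower bound: ⌈262/36⌉ = 8 tape sides.
A packing using 9 tape sides:
  side 1: 34 = 34
  side 2: 34 = 34
  side 3: 32 = 32
  side 4: 31 = 31
  side 5: 29 + 6 = 35
  side 6: 26 = 26
  side 7: 22 = 22
  side 8: 18 + 15 = 33
  side 9: 15 = 15
No arrangement into 8 tape sides stays within capacity, so 9 is optimal.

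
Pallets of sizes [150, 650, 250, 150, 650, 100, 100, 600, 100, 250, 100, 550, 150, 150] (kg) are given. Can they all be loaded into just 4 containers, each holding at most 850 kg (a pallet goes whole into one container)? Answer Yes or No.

No

Total = 3950 kg; ⌈3950/850⌉ = 5.
At least 5 containers are required, but only 4 are allowed.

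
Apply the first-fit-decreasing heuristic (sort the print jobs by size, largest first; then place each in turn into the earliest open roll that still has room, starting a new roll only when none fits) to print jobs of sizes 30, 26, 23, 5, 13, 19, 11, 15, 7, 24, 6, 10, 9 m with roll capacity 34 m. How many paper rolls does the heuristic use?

6

Sorted descending: 30, 26, 24, 23, 19, 15, 13, 11, 10, 9, 7, 6, 5.
  30 → roll 1 (new)  [load 30/34]
  26 → roll 2 (new)  [load 26/34]
  24 → roll 3 (new)  [load 24/34]
  23 → roll 4 (new)  [load 23/34]
  19 → roll 5 (new)  [load 19/34]
  15 → roll 5  [load 34/34]
  13 → roll 6 (new)  [load 13/34]
  11 → roll 4  [load 34/34]
  10 → roll 3  [load 34/34]
  9 → roll 6  [load 22/34]
  7 → roll 2  [load 33/34]
  6 → roll 6  [load 28/34]
  5 → roll 6  [load 33/34]
6 paper rolls opened.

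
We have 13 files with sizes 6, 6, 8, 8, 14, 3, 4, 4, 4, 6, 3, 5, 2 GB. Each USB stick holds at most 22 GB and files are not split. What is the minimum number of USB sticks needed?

Total = 14 + 8 + 8 + 6 + 6 + 6 + 5 + 4 + 4 + 4 + 3 + 3 + 2 = 73 GB.
Lower bound: ⌈73/22⌉ = 4 USB sticks.
A packing using 4 USB sticks:
  USB stick 1: 14 + 8 = 22
  USB stick 2: 8 + 6 + 6 + 2 = 22
  USB stick 3: 6 + 5 + 4 + 4 + 3 = 22
  USB stick 4: 4 + 3 = 7
This matches the lower bound, so 4 is optimal.

4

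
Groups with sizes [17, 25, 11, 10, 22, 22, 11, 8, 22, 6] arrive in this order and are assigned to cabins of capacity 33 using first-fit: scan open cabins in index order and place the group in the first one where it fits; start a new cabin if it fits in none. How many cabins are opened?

5

  17 → cabin 1 (new)  [load 17/33]
  25 → cabin 2 (new)  [load 25/33]
  11 → cabin 1  [load 28/33]
  10 → cabin 3 (new)  [load 10/33]
  22 → cabin 3  [load 32/33]
  22 → cabin 4 (new)  [load 22/33]
  11 → cabin 4  [load 33/33]
  8 → cabin 2  [load 33/33]
  22 → cabin 5 (new)  [load 22/33]
  6 → cabin 5  [load 28/33]
5 cabins opened.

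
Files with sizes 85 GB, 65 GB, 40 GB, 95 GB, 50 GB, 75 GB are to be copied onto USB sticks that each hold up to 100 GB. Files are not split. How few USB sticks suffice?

5

Total = 95 + 85 + 75 + 65 + 50 + 40 = 410 GB.
Lower bound: ⌈410/100⌉ = 5 USB sticks.
A packing using 5 USB sticks:
  USB stick 1: 95 = 95
  USB stick 2: 85 = 85
  USB stick 3: 75 = 75
  USB stick 4: 65 = 65
  USB stick 5: 50 + 40 = 90
This matches the lower bound, so 5 is optimal.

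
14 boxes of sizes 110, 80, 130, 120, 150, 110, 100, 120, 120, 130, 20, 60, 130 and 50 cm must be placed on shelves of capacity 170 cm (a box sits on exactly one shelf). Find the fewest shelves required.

11

Total = 150 + 130 + 130 + 130 + 120 + 120 + 120 + 110 + 110 + 100 + 80 + 60 + 50 + 20 = 1430 cm.
Lower bound: ⌈1430/170⌉ = 9 shelves.
Also, 10 boxes each exceed 85 cm, and no two of those can share a shelf, so at least 10 shelves are needed.
A packing using 11 shelves:
  shelf 1: 150 + 20 = 170
  shelf 2: 130 = 130
  shelf 3: 130 = 130
  shelf 4: 130 = 130
  shelf 5: 120 + 50 = 170
  shelf 6: 120 = 120
  shelf 7: 120 = 120
  shelf 8: 110 + 60 = 170
  shelf 9: 110 = 110
  shelf 10: 100 = 100
  shelf 11: 80 = 80
No arrangement into 10 shelves stays within capacity, so 11 is optimal.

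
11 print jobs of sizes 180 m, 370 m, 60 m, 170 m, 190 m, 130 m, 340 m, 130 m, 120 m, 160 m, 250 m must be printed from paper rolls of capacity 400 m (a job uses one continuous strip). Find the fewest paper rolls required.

Total = 370 + 340 + 250 + 190 + 180 + 170 + 160 + 130 + 130 + 120 + 60 = 2100 m.
Lower bound: ⌈2100/400⌉ = 6 paper rolls.
A packing using 6 paper rolls:
  roll 1: 370 = 370
  roll 2: 340 + 60 = 400
  roll 3: 250 + 130 = 380
  roll 4: 190 + 180 = 370
  roll 5: 170 + 160 = 330
  roll 6: 130 + 120 = 250
This matches the lower bound, so 6 is optimal.

6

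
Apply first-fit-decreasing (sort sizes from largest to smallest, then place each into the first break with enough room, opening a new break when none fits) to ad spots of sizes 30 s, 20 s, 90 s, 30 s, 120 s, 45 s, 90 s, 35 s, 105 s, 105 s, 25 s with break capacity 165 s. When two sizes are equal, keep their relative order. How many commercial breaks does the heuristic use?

5

Sorted descending: 120, 105, 105, 90, 90, 45, 35, 30, 30, 25, 20.
  120 → break 1 (new)  [load 120/165]
  105 → break 2 (new)  [load 105/165]
  105 → break 3 (new)  [load 105/165]
  90 → break 4 (new)  [load 90/165]
  90 → break 5 (new)  [load 90/165]
  45 → break 1  [load 165/165]
  35 → break 2  [load 140/165]
  30 → break 3  [load 135/165]
  30 → break 3  [load 165/165]
  25 → break 2  [load 165/165]
  20 → break 4  [load 110/165]
5 commercial breaks opened.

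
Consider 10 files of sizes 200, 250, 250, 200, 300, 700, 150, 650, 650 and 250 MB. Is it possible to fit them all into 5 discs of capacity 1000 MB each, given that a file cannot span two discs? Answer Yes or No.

Yes

A valid assignment using 4 discs:
  disc 1: 700 + 300 = 1000
  disc 2: 650 + 250 = 900
  disc 3: 650 + 250 = 900
  disc 4: 250 + 200 + 200 + 150 = 800
That uses only 4 ≤ 5, so 5 discs are enough.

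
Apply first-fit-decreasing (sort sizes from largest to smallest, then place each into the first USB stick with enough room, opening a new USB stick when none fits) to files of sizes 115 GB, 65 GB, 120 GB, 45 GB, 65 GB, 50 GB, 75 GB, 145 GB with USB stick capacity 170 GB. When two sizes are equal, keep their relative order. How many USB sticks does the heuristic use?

Sorted descending: 145, 120, 115, 75, 65, 65, 50, 45.
  145 → USB stick 1 (new)  [load 145/170]
  120 → USB stick 2 (new)  [load 120/170]
  115 → USB stick 3 (new)  [load 115/170]
  75 → USB stick 4 (new)  [load 75/170]
  65 → USB stick 4  [load 140/170]
  65 → USB stick 5 (new)  [load 65/170]
  50 → USB stick 2  [load 170/170]
  45 → USB stick 3  [load 160/170]
5 USB sticks opened.

5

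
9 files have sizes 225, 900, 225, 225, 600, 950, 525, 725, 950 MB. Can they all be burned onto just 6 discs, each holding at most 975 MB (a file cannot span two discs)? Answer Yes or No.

A valid assignment using 6 discs:
  disc 1: 950 = 950
  disc 2: 950 = 950
  disc 3: 900 = 900
  disc 4: 725 + 225 = 950
  disc 5: 600 + 225 = 825
  disc 6: 525 + 225 = 750
Every load is within 975 MB, so 6 discs suffice.

Yes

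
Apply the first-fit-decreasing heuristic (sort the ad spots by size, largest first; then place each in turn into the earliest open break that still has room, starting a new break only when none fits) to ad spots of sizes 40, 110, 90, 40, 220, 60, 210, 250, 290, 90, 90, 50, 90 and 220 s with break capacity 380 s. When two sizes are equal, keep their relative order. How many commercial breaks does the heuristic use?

Sorted descending: 290, 250, 220, 220, 210, 110, 90, 90, 90, 90, 60, 50, 40, 40.
  290 → break 1 (new)  [load 290/380]
  250 → break 2 (new)  [load 250/380]
  220 → break 3 (new)  [load 220/380]
  220 → break 4 (new)  [load 220/380]
  210 → break 5 (new)  [load 210/380]
  110 → break 2  [load 360/380]
  90 → break 1  [load 380/380]
  90 → break 3  [load 310/380]
  90 → break 4  [load 310/380]
  90 → break 5  [load 300/380]
  60 → break 3  [load 370/380]
  50 → break 4  [load 360/380]
  40 → break 5  [load 340/380]
  40 → break 5  [load 380/380]
5 commercial breaks opened.

5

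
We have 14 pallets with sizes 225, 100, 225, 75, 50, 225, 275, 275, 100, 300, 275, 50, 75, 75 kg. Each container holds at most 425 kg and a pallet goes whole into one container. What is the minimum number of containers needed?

Total = 300 + 275 + 275 + 275 + 225 + 225 + 225 + 100 + 100 + 75 + 75 + 75 + 50 + 50 = 2325 kg.
Lower bound: ⌈2325/425⌉ = 6 containers.
Also, 7 pallets each exceed 425/2 kg, and no two of those can share a container, so at least 7 containers are needed.
A packing using 7 containers:
  container 1: 300 + 100 = 400
  container 2: 275 + 100 + 50 = 425
  container 3: 275 + 75 + 75 = 425
  container 4: 275 + 75 + 50 = 400
  container 5: 225 = 225
  container 6: 225 = 225
  container 7: 225 = 225
This matches the lower bound, so 7 is optimal.

7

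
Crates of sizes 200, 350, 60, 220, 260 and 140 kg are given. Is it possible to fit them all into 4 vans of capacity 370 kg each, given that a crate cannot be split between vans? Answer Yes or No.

Yes

A valid assignment using 4 vans:
  van 1: 350 = 350
  van 2: 260 + 60 = 320
  van 3: 220 + 140 = 360
  van 4: 200 = 200
Every load is within 370 kg, so 4 vans suffice.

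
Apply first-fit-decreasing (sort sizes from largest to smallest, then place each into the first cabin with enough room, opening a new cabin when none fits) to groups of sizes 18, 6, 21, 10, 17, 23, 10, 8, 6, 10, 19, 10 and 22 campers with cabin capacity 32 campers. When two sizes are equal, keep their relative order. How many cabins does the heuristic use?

6

Sorted descending: 23, 22, 21, 19, 18, 17, 10, 10, 10, 10, 8, 6, 6.
  23 → cabin 1 (new)  [load 23/32]
  22 → cabin 2 (new)  [load 22/32]
  21 → cabin 3 (new)  [load 21/32]
  19 → cabin 4 (new)  [load 19/32]
  18 → cabin 5 (new)  [load 18/32]
  17 → cabin 6 (new)  [load 17/32]
  10 → cabin 2  [load 32/32]
  10 → cabin 3  [load 31/32]
  10 → cabin 4  [load 29/32]
  10 → cabin 5  [load 28/32]
  8 → cabin 1  [load 31/32]
  6 → cabin 6  [load 23/32]
  6 → cabin 6  [load 29/32]
6 cabins opened.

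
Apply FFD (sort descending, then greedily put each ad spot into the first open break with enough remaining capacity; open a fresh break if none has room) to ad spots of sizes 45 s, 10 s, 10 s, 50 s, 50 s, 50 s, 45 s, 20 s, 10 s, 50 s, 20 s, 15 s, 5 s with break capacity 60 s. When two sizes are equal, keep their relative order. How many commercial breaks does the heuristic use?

7

Sorted descending: 50, 50, 50, 50, 45, 45, 20, 20, 15, 10, 10, 10, 5.
  50 → break 1 (new)  [load 50/60]
  50 → break 2 (new)  [load 50/60]
  50 → break 3 (new)  [load 50/60]
  50 → break 4 (new)  [load 50/60]
  45 → break 5 (new)  [load 45/60]
  45 → break 6 (new)  [load 45/60]
  20 → break 7 (new)  [load 20/60]
  20 → break 7  [load 40/60]
  15 → break 5  [load 60/60]
  10 → break 1  [load 60/60]
  10 → break 2  [load 60/60]
  10 → break 3  [load 60/60]
  5 → break 4  [load 55/60]
7 commercial breaks opened.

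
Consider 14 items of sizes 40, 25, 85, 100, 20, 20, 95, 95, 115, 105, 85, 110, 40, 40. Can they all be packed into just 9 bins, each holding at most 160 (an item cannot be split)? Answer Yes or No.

Yes

A valid assignment using 8 bins:
  bin 1: 115 + 40 = 155
  bin 2: 110 + 40 = 150
  bin 3: 105 + 40 = 145
  bin 4: 100 + 25 + 20 = 145
  bin 5: 95 + 20 = 115
  bin 6: 95 = 95
  bin 7: 85 = 85
  bin 8: 85 = 85
That uses only 8 ≤ 9, so 9 bins are enough.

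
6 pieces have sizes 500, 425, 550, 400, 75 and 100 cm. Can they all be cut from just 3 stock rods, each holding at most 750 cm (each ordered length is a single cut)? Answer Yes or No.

No

Total = 2050 cm; ⌈2050/750⌉ = 3.
4 pieces each exceed half the capacity and cannot share a stock rod, forcing at least 4 stock rods.
At least 4 stock rods are required, but only 3 are allowed.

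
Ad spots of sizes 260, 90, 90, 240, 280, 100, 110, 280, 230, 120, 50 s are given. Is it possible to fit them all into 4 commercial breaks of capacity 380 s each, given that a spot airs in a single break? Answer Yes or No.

Total = 1850 s; ⌈1850/380⌉ = 5.
At least 5 commercial breaks are required, but only 4 are allowed.

No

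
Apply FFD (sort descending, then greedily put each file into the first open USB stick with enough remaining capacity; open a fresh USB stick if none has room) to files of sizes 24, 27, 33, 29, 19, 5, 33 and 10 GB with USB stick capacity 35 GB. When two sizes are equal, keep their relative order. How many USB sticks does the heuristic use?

Sorted descending: 33, 33, 29, 27, 24, 19, 10, 5.
  33 → USB stick 1 (new)  [load 33/35]
  33 → USB stick 2 (new)  [load 33/35]
  29 → USB stick 3 (new)  [load 29/35]
  27 → USB stick 4 (new)  [load 27/35]
  24 → USB stick 5 (new)  [load 24/35]
  19 → USB stick 6 (new)  [load 19/35]
  10 → USB stick 5  [load 34/35]
  5 → USB stick 3  [load 34/35]
6 USB sticks opened.

6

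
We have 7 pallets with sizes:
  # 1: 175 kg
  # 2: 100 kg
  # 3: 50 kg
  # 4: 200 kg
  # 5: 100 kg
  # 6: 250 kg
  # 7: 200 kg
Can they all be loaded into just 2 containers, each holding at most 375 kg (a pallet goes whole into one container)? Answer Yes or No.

No

Total = 1075 kg; ⌈1075/375⌉ = 3.
At least 3 containers are required, but only 2 are allowed.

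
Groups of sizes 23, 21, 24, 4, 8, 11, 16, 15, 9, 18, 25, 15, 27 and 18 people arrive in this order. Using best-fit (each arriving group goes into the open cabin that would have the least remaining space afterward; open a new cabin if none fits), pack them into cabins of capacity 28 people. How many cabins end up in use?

  23 → cabin 1 (new)  [load 23/28]
  21 → cabin 2 (new)  [load 21/28]
  24 → cabin 3 (new)  [load 24/28]
  4 → cabin 3  [load 28/28]
  8 → cabin 4 (new)  [load 8/28]
  11 → cabin 4  [load 19/28]
  16 → cabin 5 (new)  [load 16/28]
  15 → cabin 6 (new)  [load 15/28]
  9 → cabin 4  [load 28/28]
  18 → cabin 7 (new)  [load 18/28]
  25 → cabin 8 (new)  [load 25/28]
  15 → cabin 9 (new)  [load 15/28]
  27 → cabin 10 (new)  [load 27/28]
  18 → cabin 11 (new)  [load 18/28]
11 cabins opened.

11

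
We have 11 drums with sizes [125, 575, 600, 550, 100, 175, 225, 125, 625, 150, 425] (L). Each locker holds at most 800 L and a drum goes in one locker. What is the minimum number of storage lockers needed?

Total = 625 + 600 + 575 + 550 + 425 + 225 + 175 + 150 + 125 + 125 + 100 = 3675 L.
Lower bound: ⌈3675/800⌉ = 5 storage lockers.
A packing using 5 storage lockers:
  locker 1: 625 + 175 = 800
  locker 2: 600 + 150 = 750
  locker 3: 575 + 225 = 800
  locker 4: 550 + 125 + 125 = 800
  locker 5: 425 + 100 = 525
This matches the lower bound, so 5 is optimal.

5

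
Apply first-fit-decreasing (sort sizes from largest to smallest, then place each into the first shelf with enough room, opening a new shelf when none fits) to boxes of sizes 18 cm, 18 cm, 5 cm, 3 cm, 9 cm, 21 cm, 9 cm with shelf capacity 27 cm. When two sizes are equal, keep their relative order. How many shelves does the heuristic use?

4

Sorted descending: 21, 18, 18, 9, 9, 5, 3.
  21 → shelf 1 (new)  [load 21/27]
  18 → shelf 2 (new)  [load 18/27]
  18 → shelf 3 (new)  [load 18/27]
  9 → shelf 2  [load 27/27]
  9 → shelf 3  [load 27/27]
  5 → shelf 1  [load 26/27]
  3 → shelf 4 (new)  [load 3/27]
4 shelves opened.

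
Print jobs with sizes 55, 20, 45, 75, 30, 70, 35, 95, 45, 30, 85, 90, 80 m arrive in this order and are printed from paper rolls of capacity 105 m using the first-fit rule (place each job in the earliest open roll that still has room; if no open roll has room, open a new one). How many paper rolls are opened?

  55 → roll 1 (new)  [load 55/105]
  20 → roll 1  [load 75/105]
  45 → roll 2 (new)  [load 45/105]
  75 → roll 3 (new)  [load 75/105]
  30 → roll 1  [load 105/105]
  70 → roll 4 (new)  [load 70/105]
  35 → roll 2  [load 80/105]
  95 → roll 5 (new)  [load 95/105]
  45 → roll 6 (new)  [load 45/105]
  30 → roll 3  [load 105/105]
  85 → roll 7 (new)  [load 85/105]
  90 → roll 8 (new)  [load 90/105]
  80 → roll 9 (new)  [load 80/105]
9 paper rolls opened.

9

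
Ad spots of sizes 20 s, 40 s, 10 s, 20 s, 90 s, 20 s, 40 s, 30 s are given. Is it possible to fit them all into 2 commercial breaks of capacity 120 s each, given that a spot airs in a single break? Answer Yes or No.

No

Total = 270 s; ⌈270/120⌉ = 3.
At least 3 commercial breaks are required, but only 2 are allowed.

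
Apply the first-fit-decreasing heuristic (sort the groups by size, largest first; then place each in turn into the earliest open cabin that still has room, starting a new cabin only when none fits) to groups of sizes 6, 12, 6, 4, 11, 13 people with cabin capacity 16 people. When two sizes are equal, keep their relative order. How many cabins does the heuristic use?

4

Sorted descending: 13, 12, 11, 6, 6, 4.
  13 → cabin 1 (new)  [load 13/16]
  12 → cabin 2 (new)  [load 12/16]
  11 → cabin 3 (new)  [load 11/16]
  6 → cabin 4 (new)  [load 6/16]
  6 → cabin 4  [load 12/16]
  4 → cabin 2  [load 16/16]
4 cabins opened.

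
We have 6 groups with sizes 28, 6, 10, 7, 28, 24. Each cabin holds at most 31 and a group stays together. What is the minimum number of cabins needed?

4

Total = 28 + 28 + 24 + 10 + 7 + 6 = 103.
Lower bound: ⌈103/31⌉ = 4 cabins.
A packing using 4 cabins:
  cabin 1: 28 = 28
  cabin 2: 28 = 28
  cabin 3: 24 + 7 = 31
  cabin 4: 10 + 6 = 16
This matches the lower bound, so 4 is optimal.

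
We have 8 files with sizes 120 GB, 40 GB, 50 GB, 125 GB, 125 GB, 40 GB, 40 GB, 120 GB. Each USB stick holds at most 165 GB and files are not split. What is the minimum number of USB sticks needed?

Total = 125 + 125 + 120 + 120 + 50 + 40 + 40 + 40 = 660 GB.
Lower bound: ⌈660/165⌉ = 4 USB sticks.
A packing using 5 USB sticks:
  USB stick 1: 125 + 40 = 165
  USB stick 2: 125 + 40 = 165
  USB stick 3: 120 + 40 = 160
  USB stick 4: 120 = 120
  USB stick 5: 50 = 50
No arrangement into 4 USB sticks stays within capacity, so 5 is optimal.

5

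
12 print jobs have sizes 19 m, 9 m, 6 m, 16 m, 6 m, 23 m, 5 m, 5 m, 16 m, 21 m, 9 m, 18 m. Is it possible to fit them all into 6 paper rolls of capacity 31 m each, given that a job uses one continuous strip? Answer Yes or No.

A valid assignment using 6 paper rolls:
  roll 1: 23 + 6 = 29
  roll 2: 21 + 9 = 30
  roll 3: 19 + 9 = 28
  roll 4: 18 + 6 + 5 = 29
  roll 5: 16 + 5 = 21
  roll 6: 16 = 16
Every load is within 31 m, so 6 paper rolls suffice.

Yes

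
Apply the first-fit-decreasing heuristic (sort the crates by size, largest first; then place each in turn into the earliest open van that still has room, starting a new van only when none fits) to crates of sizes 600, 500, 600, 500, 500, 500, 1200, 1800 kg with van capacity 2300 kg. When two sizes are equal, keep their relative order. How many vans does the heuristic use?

Sorted descending: 1800, 1200, 600, 600, 500, 500, 500, 500.
  1800 → van 1 (new)  [load 1800/2300]
  1200 → van 2 (new)  [load 1200/2300]
  600 → van 2  [load 1800/2300]
  600 → van 3 (new)  [load 600/2300]
  500 → van 1  [load 2300/2300]
  500 → van 2  [load 2300/2300]
  500 → van 3  [load 1100/2300]
  500 → van 3  [load 1600/2300]
3 vans opened.

3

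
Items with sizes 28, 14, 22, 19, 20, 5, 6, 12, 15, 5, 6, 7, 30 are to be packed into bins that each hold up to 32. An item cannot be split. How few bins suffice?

7

Total = 30 + 28 + 22 + 20 + 19 + 15 + 14 + 12 + 7 + 6 + 6 + 5 + 5 = 189.
Lower bound: ⌈189/32⌉ = 6 bins.
A packing using 7 bins:
  bin 1: 30 = 30
  bin 2: 28 = 28
  bin 3: 22 + 7 = 29
  bin 4: 20 + 12 = 32
  bin 5: 19 + 6 + 6 = 31
  bin 6: 15 + 14 = 29
  bin 7: 5 + 5 = 10
No arrangement into 6 bins stays within capacity, so 7 is optimal.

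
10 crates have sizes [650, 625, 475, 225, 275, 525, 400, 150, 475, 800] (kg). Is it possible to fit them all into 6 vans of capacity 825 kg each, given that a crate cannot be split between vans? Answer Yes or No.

No

Total = 4600 kg; ⌈4600/825⌉ = 6.
The bound of 6 does not rule out 6, but exhaustive search shows no assignment into 6 vans of capacity 825 kg exists — the minimum is 7.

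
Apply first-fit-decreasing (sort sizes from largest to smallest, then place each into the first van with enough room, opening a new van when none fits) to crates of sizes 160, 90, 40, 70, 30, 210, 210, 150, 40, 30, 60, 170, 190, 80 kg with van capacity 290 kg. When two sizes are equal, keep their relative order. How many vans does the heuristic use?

6

Sorted descending: 210, 210, 190, 170, 160, 150, 90, 80, 70, 60, 40, 40, 30, 30.
  210 → van 1 (new)  [load 210/290]
  210 → van 2 (new)  [load 210/290]
  190 → van 3 (new)  [load 190/290]
  170 → van 4 (new)  [load 170/290]
  160 → van 5 (new)  [load 160/290]
  150 → van 6 (new)  [load 150/290]
  90 → van 3  [load 280/290]
  80 → van 1  [load 290/290]
  70 → van 2  [load 280/290]
  60 → van 4  [load 230/290]
  40 → van 4  [load 270/290]
  40 → van 5  [load 200/290]
  30 → van 5  [load 230/290]
  30 → van 5  [load 260/290]
6 vans opened.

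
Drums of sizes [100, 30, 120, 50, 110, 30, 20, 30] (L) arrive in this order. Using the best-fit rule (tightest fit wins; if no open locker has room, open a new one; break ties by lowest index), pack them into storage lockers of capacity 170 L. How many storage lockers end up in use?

  100 → locker 1 (new)  [load 100/170]
  30 → locker 1  [load 130/170]
  120 → locker 2 (new)  [load 120/170]
  50 → locker 2  [load 170/170]
  110 → locker 3 (new)  [load 110/170]
  30 → locker 1  [load 160/170]
  20 → locker 3  [load 130/170]
  30 → locker 3  [load 160/170]
3 storage lockers opened.

3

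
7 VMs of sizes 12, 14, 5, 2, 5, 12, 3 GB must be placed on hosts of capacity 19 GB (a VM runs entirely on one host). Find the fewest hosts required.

3

Total = 14 + 12 + 12 + 5 + 5 + 3 + 2 = 53 GB.
Lower bound: ⌈53/19⌉ = 3 hosts.
A packing using 3 hosts:
  host 1: 14 + 5 = 19
  host 2: 12 + 5 + 2 = 19
  host 3: 12 + 3 = 15
This matches the lower bound, so 3 is optimal.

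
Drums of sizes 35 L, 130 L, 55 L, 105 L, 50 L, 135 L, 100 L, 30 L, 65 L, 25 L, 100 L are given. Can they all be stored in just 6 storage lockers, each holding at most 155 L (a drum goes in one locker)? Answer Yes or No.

Yes

A valid assignment using 6 storage lockers:
  locker 1: 135 = 135
  locker 2: 130 + 25 = 155
  locker 3: 105 + 50 = 155
  locker 4: 100 + 55 = 155
  locker 5: 100 + 35 = 135
  locker 6: 65 + 30 = 95
Every load is within 155 L, so 6 storage lockers suffice.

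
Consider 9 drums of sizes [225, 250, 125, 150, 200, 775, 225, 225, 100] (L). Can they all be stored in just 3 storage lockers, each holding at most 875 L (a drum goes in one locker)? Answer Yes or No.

A valid assignment using 3 storage lockers:
  locker 1: 775 + 100 = 875
  locker 2: 250 + 225 + 225 + 150 = 850
  locker 3: 225 + 200 + 125 = 550
Every load is within 875 L, so 3 storage lockers suffice.

Yes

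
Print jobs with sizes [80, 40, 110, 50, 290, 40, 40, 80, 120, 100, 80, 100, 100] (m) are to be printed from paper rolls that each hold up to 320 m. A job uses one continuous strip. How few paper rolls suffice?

4

Total = 290 + 120 + 110 + 100 + 100 + 100 + 80 + 80 + 80 + 50 + 40 + 40 + 40 = 1230 m.
Lower bound: ⌈1230/320⌉ = 4 paper rolls.
A packing using 4 paper rolls:
  roll 1: 290 = 290
  roll 2: 120 + 110 + 50 + 40 = 320
  roll 3: 100 + 100 + 100 = 300
  roll 4: 80 + 80 + 80 + 40 + 40 = 320
This matches the lower bound, so 4 is optimal.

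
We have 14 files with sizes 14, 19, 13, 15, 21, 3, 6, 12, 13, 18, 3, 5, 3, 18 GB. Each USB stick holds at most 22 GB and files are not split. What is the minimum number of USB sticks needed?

9

Total = 21 + 19 + 18 + 18 + 15 + 14 + 13 + 13 + 12 + 6 + 5 + 3 + 3 + 3 = 163 GB.
Lower bound: ⌈163/22⌉ = 8 USB sticks.
Also, 9 files each exceed 11 GB, and no two of those can share a USB stick, so at least 9 USB sticks are needed.
A packing using 9 USB sticks:
  USB stick 1: 21 = 21
  USB stick 2: 19 + 3 = 22
  USB stick 3: 18 + 3 = 21
  USB stick 4: 18 + 3 = 21
  USB stick 5: 15 + 6 = 21
  USB stick 6: 14 + 5 = 19
  USB stick 7: 13 = 13
  USB stick 8: 13 = 13
  USB stick 9: 12 = 12
This matches the lower bound, so 9 is optimal.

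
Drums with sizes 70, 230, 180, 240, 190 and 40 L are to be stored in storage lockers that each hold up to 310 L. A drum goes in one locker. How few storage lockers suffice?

Total = 240 + 230 + 190 + 180 + 70 + 40 = 950 L.
Lower bound: ⌈950/310⌉ = 4 storage lockers.
A packing using 4 storage lockers:
  locker 1: 240 + 70 = 310
  locker 2: 230 + 40 = 270
  locker 3: 190 = 190
  locker 4: 180 = 180
This matches the lower bound, so 4 is optimal.

4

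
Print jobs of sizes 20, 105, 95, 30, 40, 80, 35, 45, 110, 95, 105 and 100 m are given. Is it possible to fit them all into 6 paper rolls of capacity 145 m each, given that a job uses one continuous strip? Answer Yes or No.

Total = 860 m; ⌈860/145⌉ = 6.
7 print jobs each exceed half the capacity and cannot share a roll, forcing at least 7 paper rolls.
At least 7 paper rolls are required, but only 6 are allowed.

No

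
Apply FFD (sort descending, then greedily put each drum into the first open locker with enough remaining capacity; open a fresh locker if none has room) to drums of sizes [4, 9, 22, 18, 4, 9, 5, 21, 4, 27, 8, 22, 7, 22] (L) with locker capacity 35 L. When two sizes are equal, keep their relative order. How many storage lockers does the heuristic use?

6

Sorted descending: 27, 22, 22, 22, 21, 18, 9, 9, 8, 7, 5, 4, 4, 4.
  27 → locker 1 (new)  [load 27/35]
  22 → locker 2 (new)  [load 22/35]
  22 → locker 3 (new)  [load 22/35]
  22 → locker 4 (new)  [load 22/35]
  21 → locker 5 (new)  [load 21/35]
  18 → locker 6 (new)  [load 18/35]
  9 → locker 2  [load 31/35]
  9 → locker 3  [load 31/35]
  8 → locker 1  [load 35/35]
  7 → locker 4  [load 29/35]
  5 → locker 4  [load 34/35]
  4 → locker 2  [load 35/35]
  4 → locker 3  [load 35/35]
  4 → locker 5  [load 25/35]
6 storage lockers opened.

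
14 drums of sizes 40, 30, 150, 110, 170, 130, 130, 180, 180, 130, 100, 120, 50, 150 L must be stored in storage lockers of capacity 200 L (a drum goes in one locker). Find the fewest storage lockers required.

11

Total = 180 + 180 + 170 + 150 + 150 + 130 + 130 + 130 + 120 + 110 + 100 + 50 + 40 + 30 = 1670 L.
Lower bound: ⌈1670/200⌉ = 9 storage lockers.
Also, 10 drums each exceed 100 L, and no two of those can share a locker, so at least 10 storage lockers are needed.
A packing using 11 storage lockers:
  locker 1: 180 = 180
  locker 2: 180 = 180
  locker 3: 170 + 30 = 200
  locker 4: 150 + 50 = 200
  locker 5: 150 + 40 = 190
  locker 6: 130 = 130
  locker 7: 130 = 130
  locker 8: 130 = 130
  locker 9: 120 = 120
  locker 10: 110 = 110
  locker 11: 100 = 100
No arrangement into 10 storage lockers stays within capacity, so 11 is optimal.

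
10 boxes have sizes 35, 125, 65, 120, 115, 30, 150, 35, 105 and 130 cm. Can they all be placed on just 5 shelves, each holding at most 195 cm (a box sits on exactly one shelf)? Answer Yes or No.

Total = 910 cm; ⌈910/195⌉ = 5.
6 boxes each exceed half the capacity and cannot share a shelf, forcing at least 6 shelves.
At least 6 shelves are required, but only 5 are allowed.

No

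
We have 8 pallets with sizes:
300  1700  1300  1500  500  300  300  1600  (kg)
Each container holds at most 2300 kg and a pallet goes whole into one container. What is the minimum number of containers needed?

Total = 1700 + 1600 + 1500 + 1300 + 500 + 300 + 300 + 300 = 7500 kg.
Lower bound: ⌈7500/2300⌉ = 4 containers.
A packing using 4 containers:
  container 1: 1700 + 500 = 2200
  container 2: 1600 + 300 + 300 = 2200
  container 3: 1500 + 300 = 1800
  container 4: 1300 = 1300
This matches the lower bound, so 4 is optimal.

4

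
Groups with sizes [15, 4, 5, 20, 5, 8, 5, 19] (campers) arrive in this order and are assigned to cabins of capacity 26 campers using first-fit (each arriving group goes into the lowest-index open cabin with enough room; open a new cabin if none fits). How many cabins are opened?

4

  15 → cabin 1 (new)  [load 15/26]
  4 → cabin 1  [load 19/26]
  5 → cabin 1  [load 24/26]
  20 → cabin 2 (new)  [load 20/26]
  5 → cabin 2  [load 25/26]
  8 → cabin 3 (new)  [load 8/26]
  5 → cabin 3  [load 13/26]
  19 → cabin 4 (new)  [load 19/26]
4 cabins opened.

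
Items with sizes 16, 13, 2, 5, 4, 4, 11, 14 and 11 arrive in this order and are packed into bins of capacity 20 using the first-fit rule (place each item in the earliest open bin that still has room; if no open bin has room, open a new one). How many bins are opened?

  16 → bin 1 (new)  [load 16/20]
  13 → bin 2 (new)  [load 13/20]
  2 → bin 1  [load 18/20]
  5 → bin 2  [load 18/20]
  4 → bin 3 (new)  [load 4/20]
  4 → bin 3  [load 8/20]
  11 → bin 3  [load 19/20]
  14 → bin 4 (new)  [load 14/20]
  11 → bin 5 (new)  [load 11/20]
5 bins opened.

5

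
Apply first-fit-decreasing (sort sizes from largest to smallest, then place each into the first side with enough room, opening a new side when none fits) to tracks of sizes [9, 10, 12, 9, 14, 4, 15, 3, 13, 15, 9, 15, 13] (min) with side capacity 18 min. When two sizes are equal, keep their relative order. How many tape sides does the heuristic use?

10

Sorted descending: 15, 15, 15, 14, 13, 13, 12, 10, 9, 9, 9, 4, 3.
  15 → side 1 (new)  [load 15/18]
  15 → side 2 (new)  [load 15/18]
  15 → side 3 (new)  [load 15/18]
  14 → side 4 (new)  [load 14/18]
  13 → side 5 (new)  [load 13/18]
  13 → side 6 (new)  [load 13/18]
  12 → side 7 (new)  [load 12/18]
  10 → side 8 (new)  [load 10/18]
  9 → side 9 (new)  [load 9/18]
  9 → side 9  [load 18/18]
  9 → side 10 (new)  [load 9/18]
  4 → side 4  [load 18/18]
  3 → side 1  [load 18/18]
10 tape sides opened.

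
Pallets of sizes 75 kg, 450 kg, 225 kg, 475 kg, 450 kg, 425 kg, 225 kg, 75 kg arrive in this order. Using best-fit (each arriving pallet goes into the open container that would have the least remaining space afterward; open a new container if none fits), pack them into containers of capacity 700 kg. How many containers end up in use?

  75 → container 1 (new)  [load 75/700]
  450 → container 1  [load 525/700]
  225 → container 2 (new)  [load 225/700]
  475 → container 2  [load 700/700]
  450 → container 3 (new)  [load 450/700]
  425 → container 4 (new)  [load 425/700]
  225 → container 3  [load 675/700]
  75 → container 1  [load 600/700]
4 containers opened.

4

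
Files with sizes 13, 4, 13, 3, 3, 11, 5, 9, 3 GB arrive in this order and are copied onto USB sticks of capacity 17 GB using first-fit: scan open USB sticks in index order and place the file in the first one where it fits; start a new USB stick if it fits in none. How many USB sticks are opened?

  13 → USB stick 1 (new)  [load 13/17]
  4 → USB stick 1  [load 17/17]
  13 → USB stick 2 (new)  [load 13/17]
  3 → USB stick 2  [load 16/17]
  3 → USB stick 3 (new)  [load 3/17]
  11 → USB stick 3  [load 14/17]
  5 → USB stick 4 (new)  [load 5/17]
  9 → USB stick 4  [load 14/17]
  3 → USB stick 3  [load 17/17]
4 USB sticks opened.

4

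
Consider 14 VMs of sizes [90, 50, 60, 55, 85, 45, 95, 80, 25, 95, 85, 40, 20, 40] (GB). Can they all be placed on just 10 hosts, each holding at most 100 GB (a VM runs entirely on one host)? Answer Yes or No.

A valid assignment using 10 hosts:
  host 1: 95 = 95
  host 2: 95 = 95
  host 3: 90 = 90
  host 4: 85 = 85
  host 5: 85 = 85
  host 6: 80 + 20 = 100
  host 7: 60 + 40 = 100
  host 8: 55 + 45 = 100
  host 9: 50 + 40 = 90
  host 10: 25 = 25
Every load is within 100 GB, so 10 hosts suffice.

Yes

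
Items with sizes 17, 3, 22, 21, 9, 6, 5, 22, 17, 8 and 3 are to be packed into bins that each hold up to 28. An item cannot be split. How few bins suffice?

5

Total = 22 + 22 + 21 + 17 + 17 + 9 + 8 + 6 + 5 + 3 + 3 = 133.
Lower bound: ⌈133/28⌉ = 5 bins.
A packing using 5 bins:
  bin 1: 22 + 6 = 28
  bin 2: 22 + 5 = 27
  bin 3: 21 + 3 + 3 = 27
  bin 4: 17 + 9 = 26
  bin 5: 17 + 8 = 25
This matches the lower bound, so 5 is optimal.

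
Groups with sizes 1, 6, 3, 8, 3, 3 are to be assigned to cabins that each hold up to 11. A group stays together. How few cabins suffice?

Total = 8 + 6 + 3 + 3 + 3 + 1 = 24.
Lower bound: ⌈24/11⌉ = 3 cabins.
A packing using 3 cabins:
  cabin 1: 8 + 3 = 11
  cabin 2: 6 + 3 + 1 = 10
  cabin 3: 3 = 3
This matches the lower bound, so 3 is optimal.

3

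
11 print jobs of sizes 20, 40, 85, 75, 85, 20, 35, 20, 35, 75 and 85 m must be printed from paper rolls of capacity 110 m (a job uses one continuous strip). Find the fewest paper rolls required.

6

Total = 85 + 85 + 85 + 75 + 75 + 40 + 35 + 35 + 20 + 20 + 20 = 575 m.
Lower bound: ⌈575/110⌉ = 6 paper rolls.
A packing using 6 paper rolls:
  roll 1: 85 + 20 = 105
  roll 2: 85 + 20 = 105
  roll 3: 85 + 20 = 105
  roll 4: 75 + 35 = 110
  roll 5: 75 + 35 = 110
  roll 6: 40 = 40
This matches the lower bound, so 6 is optimal.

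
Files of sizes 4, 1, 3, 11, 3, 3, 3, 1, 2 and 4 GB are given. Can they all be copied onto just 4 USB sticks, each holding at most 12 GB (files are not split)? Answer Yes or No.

Yes

A valid assignment using 3 USB sticks:
  USB stick 1: 11 + 1 = 12
  USB stick 2: 4 + 4 + 3 + 1 = 12
  USB stick 3: 3 + 3 + 3 + 2 = 11
That uses only 3 ≤ 4, so 4 USB sticks are enough.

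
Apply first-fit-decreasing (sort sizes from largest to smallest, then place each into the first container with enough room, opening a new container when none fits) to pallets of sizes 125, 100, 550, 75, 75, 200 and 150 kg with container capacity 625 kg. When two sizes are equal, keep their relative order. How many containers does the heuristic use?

Sorted descending: 550, 200, 150, 125, 100, 75, 75.
  550 → container 1 (new)  [load 550/625]
  200 → container 2 (new)  [load 200/625]
  150 → container 2  [load 350/625]
  125 → container 2  [load 475/625]
  100 → container 2  [load 575/625]
  75 → container 1  [load 625/625]
  75 → container 3 (new)  [load 75/625]
3 containers opened.

3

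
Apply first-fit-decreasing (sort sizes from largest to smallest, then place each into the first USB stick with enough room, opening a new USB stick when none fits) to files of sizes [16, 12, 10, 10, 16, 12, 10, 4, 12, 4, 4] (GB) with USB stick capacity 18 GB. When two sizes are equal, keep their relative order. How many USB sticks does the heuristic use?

8

Sorted descending: 16, 16, 12, 12, 12, 10, 10, 10, 4, 4, 4.
  16 → USB stick 1 (new)  [load 16/18]
  16 → USB stick 2 (new)  [load 16/18]
  12 → USB stick 3 (new)  [load 12/18]
  12 → USB stick 4 (new)  [load 12/18]
  12 → USB stick 5 (new)  [load 12/18]
  10 → USB stick 6 (new)  [load 10/18]
  10 → USB stick 7 (new)  [load 10/18]
  10 → USB stick 8 (new)  [load 10/18]
  4 → USB stick 3  [load 16/18]
  4 → USB stick 4  [load 16/18]
  4 → USB stick 5  [load 16/18]
8 USB sticks opened.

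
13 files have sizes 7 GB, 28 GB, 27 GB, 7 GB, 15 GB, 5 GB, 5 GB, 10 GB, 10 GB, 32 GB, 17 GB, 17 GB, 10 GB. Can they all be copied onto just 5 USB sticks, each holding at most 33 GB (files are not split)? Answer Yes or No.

No

Total = 190 GB; ⌈190/33⌉ = 6.
At least 6 USB sticks are required, but only 5 are allowed.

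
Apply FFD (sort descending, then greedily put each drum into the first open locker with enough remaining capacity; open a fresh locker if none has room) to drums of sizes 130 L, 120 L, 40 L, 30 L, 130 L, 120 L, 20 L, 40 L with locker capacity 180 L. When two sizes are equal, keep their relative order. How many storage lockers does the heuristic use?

4

Sorted descending: 130, 130, 120, 120, 40, 40, 30, 20.
  130 → locker 1 (new)  [load 130/180]
  130 → locker 2 (new)  [load 130/180]
  120 → locker 3 (new)  [load 120/180]
  120 → locker 4 (new)  [load 120/180]
  40 → locker 1  [load 170/180]
  40 → locker 2  [load 170/180]
  30 → locker 3  [load 150/180]
  20 → locker 3  [load 170/180]
4 storage lockers opened.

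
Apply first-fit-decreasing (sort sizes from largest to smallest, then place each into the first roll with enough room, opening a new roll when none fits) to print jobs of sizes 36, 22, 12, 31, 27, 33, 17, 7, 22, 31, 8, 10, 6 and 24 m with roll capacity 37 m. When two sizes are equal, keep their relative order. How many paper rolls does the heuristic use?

Sorted descending: 36, 33, 31, 31, 27, 24, 22, 22, 17, 12, 10, 8, 7, 6.
  36 → roll 1 (new)  [load 36/37]
  33 → roll 2 (new)  [load 33/37]
  31 → roll 3 (new)  [load 31/37]
  31 → roll 4 (new)  [load 31/37]
  27 → roll 5 (new)  [load 27/37]
  24 → roll 6 (new)  [load 24/37]
  22 → roll 7 (new)  [load 22/37]
  22 → roll 8 (new)  [load 22/37]
  17 → roll 9 (new)  [load 17/37]
  12 → roll 6  [load 36/37]
  10 → roll 5  [load 37/37]
  8 → roll 7  [load 30/37]
  7 → roll 7  [load 37/37]
  6 → roll 3  [load 37/37]
9 paper rolls opened.

9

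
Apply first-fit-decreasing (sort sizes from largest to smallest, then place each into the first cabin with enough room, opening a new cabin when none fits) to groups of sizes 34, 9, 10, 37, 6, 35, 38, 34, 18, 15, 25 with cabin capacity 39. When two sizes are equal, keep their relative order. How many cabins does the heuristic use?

Sorted descending: 38, 37, 35, 34, 34, 25, 18, 15, 10, 9, 6.
  38 → cabin 1 (new)  [load 38/39]
  37 → cabin 2 (new)  [load 37/39]
  35 → cabin 3 (new)  [load 35/39]
  34 → cabin 4 (new)  [load 34/39]
  34 → cabin 5 (new)  [load 34/39]
  25 → cabin 6 (new)  [load 25/39]
  18 → cabin 7 (new)  [load 18/39]
  15 → cabin 7  [load 33/39]
  10 → cabin 6  [load 35/39]
  9 → cabin 8 (new)  [load 9/39]
  6 → cabin 7  [load 39/39]
8 cabins opened.

8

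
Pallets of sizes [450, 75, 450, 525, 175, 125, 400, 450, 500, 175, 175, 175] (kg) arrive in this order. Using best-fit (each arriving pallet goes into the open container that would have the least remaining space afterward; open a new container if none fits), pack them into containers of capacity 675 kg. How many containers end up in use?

  450 → container 1 (new)  [load 450/675]
  75 → container 1  [load 525/675]
  450 → container 2 (new)  [load 450/675]
  525 → container 3 (new)  [load 525/675]
  175 → container 2  [load 625/675]
  125 → container 1  [load 650/675]
  400 → container 4 (new)  [load 400/675]
  450 → container 5 (new)  [load 450/675]
  500 → container 6 (new)  [load 500/675]
  175 → container 6  [load 675/675]
  175 → container 5  [load 625/675]
  175 → container 4  [load 575/675]
6 containers opened.

6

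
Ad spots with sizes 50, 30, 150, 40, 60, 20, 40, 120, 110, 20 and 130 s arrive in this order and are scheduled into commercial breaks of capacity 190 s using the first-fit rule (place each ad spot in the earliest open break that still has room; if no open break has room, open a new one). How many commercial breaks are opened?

  50 → break 1 (new)  [load 50/190]
  30 → break 1  [load 80/190]
  150 → break 2 (new)  [load 150/190]
  40 → break 1  [load 120/190]
  60 → break 1  [load 180/190]
  20 → break 2  [load 170/190]
  40 → break 3 (new)  [load 40/190]
  120 → break 3  [load 160/190]
  110 → break 4 (new)  [load 110/190]
  20 → break 2  [load 190/190]
  130 → break 5 (new)  [load 130/190]
5 commercial breaks opened.

5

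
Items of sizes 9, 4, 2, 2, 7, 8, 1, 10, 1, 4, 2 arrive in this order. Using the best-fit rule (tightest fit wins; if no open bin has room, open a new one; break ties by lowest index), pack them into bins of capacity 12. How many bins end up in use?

5

  9 → bin 1 (new)  [load 9/12]
  4 → bin 2 (new)  [load 4/12]
  2 → bin 1  [load 11/12]
  2 → bin 2  [load 6/12]
  7 → bin 3 (new)  [load 7/12]
  8 → bin 4 (new)  [load 8/12]
  1 → bin 1  [load 12/12]
  10 → bin 5 (new)  [load 10/12]
  1 → bin 5  [load 11/12]
  4 → bin 4  [load 12/12]
  2 → bin 3  [load 9/12]
5 bins opened.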